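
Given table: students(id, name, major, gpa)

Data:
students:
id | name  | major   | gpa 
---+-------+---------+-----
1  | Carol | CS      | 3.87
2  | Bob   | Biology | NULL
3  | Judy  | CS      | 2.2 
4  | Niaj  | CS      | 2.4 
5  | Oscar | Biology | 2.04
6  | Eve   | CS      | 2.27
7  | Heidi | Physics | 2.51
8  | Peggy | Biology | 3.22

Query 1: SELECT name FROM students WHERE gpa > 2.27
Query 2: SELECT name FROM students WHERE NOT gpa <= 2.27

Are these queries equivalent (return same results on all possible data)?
Yes, equivalent

Both queries return: [('Carol',), ('Heidi',), ('Niaj',), ('Peggy',)]

Reason: Both filter gpa > 2.27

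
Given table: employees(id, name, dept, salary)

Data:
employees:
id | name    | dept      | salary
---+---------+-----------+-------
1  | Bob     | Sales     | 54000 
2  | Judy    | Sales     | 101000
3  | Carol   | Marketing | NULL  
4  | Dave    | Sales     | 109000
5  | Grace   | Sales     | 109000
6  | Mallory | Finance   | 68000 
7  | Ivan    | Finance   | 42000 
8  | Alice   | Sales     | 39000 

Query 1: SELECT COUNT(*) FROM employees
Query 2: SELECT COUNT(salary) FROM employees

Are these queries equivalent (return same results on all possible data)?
No, not equivalent

Query 1 returns: [(8,)]
Query 2 returns: [(7,)]

Reason: COUNT(*) includes NULLs, COUNT(column) excludes them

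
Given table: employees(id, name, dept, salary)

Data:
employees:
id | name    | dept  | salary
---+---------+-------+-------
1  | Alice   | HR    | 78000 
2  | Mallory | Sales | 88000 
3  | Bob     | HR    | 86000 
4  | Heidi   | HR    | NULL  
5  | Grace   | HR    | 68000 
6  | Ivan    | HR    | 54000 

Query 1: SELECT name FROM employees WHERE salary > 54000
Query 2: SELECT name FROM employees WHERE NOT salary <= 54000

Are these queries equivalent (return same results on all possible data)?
Yes, equivalent

Both queries return: [('Alice',), ('Bob',), ('Grace',), ('Mallory',)]

Reason: Both filter salary > 54000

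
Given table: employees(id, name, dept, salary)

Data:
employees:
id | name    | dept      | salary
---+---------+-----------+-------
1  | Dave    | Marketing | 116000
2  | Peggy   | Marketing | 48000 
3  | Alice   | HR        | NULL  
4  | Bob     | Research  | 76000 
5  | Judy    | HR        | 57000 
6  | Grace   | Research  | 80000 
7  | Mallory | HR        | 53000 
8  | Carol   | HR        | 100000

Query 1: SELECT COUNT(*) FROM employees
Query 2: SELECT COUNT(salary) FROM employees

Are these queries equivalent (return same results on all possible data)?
No, not equivalent

Query 1 returns: [(8,)]
Query 2 returns: [(7,)]

Reason: COUNT(*) includes NULLs, COUNT(column) excludes them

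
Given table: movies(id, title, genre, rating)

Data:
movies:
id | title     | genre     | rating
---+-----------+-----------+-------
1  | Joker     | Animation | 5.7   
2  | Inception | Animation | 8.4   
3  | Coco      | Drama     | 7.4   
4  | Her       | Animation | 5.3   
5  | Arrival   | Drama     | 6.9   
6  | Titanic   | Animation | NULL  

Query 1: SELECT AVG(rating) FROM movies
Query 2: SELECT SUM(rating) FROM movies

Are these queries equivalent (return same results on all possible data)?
No, not equivalent

Query 1 returns: [(6.74,)]
Query 2 returns: [(33.7,)]

Reason: AVG vs SUM give different aggregate values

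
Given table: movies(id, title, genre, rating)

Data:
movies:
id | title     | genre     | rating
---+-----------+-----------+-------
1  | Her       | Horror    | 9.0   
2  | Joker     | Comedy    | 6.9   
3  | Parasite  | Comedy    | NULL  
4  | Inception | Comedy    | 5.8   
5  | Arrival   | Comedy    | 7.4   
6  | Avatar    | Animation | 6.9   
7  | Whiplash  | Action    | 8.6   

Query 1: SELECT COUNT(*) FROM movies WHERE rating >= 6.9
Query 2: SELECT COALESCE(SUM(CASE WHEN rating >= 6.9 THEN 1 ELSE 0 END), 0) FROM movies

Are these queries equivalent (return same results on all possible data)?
Yes, equivalent

Both queries return: [(5,)]

Reason: COUNT with WHERE vs conditional SUM (COALESCE handles empty-table NULL)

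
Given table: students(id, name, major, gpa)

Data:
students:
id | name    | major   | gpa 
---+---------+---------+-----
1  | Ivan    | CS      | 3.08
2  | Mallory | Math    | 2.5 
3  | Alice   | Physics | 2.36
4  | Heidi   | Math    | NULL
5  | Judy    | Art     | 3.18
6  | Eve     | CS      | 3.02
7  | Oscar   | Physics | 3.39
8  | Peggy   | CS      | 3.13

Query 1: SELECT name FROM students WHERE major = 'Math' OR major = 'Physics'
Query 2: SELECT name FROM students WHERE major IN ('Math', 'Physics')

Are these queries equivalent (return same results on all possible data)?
Yes, equivalent

Both queries return: [('Alice',), ('Heidi',), ('Mallory',), ('Oscar',)]

Reason: OR vs IN are equivalent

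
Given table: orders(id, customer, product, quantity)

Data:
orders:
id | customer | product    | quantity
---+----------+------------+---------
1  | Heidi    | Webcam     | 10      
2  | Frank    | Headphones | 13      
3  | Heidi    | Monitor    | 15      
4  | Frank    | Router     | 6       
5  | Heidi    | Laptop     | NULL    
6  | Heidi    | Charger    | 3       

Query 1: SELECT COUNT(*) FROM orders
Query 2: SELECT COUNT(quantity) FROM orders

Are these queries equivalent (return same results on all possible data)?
No, not equivalent

Query 1 returns: [(6,)]
Query 2 returns: [(5,)]

Reason: COUNT(*) includes NULLs, COUNT(column) excludes them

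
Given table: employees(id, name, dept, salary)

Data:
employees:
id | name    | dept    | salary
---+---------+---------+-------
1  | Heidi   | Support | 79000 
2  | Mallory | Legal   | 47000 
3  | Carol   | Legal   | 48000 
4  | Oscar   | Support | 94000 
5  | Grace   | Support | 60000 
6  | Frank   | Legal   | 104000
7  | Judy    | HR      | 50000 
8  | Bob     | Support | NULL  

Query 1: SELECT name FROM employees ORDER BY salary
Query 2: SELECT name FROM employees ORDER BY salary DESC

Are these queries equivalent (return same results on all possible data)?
No, not equivalent

Query 1 returns: [('Bob',), ('Mallory',), ('Carol',), ('Judy',), ('Grace',), ('Heidi',), ('Oscar',), ('Frank',)]
Query 2 returns: [('Frank',), ('Oscar',), ('Heidi',), ('Grace',), ('Judy',), ('Carol',), ('Mallory',), ('Bob',)]

Reason: ASC vs DESC gives opposite ordering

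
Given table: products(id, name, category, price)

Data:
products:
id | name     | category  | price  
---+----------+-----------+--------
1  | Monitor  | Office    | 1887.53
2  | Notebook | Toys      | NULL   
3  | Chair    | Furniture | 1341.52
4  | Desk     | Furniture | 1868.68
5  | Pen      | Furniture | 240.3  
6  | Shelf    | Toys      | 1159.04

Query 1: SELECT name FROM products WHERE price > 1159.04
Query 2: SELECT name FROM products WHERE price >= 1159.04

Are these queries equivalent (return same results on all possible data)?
No, not equivalent

Query 1 returns: [('Monitor',), ('Chair',), ('Desk',)]
Query 2 returns: [('Monitor',), ('Chair',), ('Desk',), ('Shelf',)]

Reason: > vs >= gives different results when price = 1159.04 exists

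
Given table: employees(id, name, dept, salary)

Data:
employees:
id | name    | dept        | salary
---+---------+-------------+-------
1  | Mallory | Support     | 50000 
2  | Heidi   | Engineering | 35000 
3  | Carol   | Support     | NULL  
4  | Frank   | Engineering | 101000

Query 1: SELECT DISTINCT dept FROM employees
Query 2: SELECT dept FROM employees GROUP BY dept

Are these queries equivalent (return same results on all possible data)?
Yes, equivalent

Both queries return: [('Engineering',), ('Support',)]

Reason: Both get unique depts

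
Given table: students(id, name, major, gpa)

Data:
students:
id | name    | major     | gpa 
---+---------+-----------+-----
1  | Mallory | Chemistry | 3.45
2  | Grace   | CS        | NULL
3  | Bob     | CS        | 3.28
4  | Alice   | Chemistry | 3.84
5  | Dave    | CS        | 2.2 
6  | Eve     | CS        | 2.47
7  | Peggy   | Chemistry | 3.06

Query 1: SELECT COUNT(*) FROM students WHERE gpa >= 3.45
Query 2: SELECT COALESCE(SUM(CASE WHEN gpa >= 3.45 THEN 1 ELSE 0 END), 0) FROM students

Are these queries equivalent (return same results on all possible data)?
Yes, equivalent

Both queries return: [(2,)]

Reason: COUNT with WHERE vs conditional SUM (COALESCE handles empty-table NULL)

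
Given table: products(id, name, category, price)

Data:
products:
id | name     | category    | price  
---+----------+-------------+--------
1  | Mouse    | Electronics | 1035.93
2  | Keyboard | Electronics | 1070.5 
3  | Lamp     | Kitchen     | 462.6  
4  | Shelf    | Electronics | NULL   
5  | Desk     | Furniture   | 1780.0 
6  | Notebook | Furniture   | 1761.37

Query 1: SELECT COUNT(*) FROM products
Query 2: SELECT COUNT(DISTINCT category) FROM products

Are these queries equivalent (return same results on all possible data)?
No, not equivalent

Query 1 returns: [(6,)]
Query 2 returns: [(3,)]

Reason: COUNT(*) counts rows, COUNT(DISTINCT category) counts unique categorys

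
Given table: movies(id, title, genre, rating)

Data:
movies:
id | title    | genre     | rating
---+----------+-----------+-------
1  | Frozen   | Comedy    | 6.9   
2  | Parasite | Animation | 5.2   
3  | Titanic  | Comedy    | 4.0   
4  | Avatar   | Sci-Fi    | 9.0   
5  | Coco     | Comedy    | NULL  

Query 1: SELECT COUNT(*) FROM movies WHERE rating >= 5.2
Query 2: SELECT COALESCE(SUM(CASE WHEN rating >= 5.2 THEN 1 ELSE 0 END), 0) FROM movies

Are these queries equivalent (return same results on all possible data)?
Yes, equivalent

Both queries return: [(3,)]

Reason: COUNT with WHERE vs conditional SUM (COALESCE handles empty-table NULL)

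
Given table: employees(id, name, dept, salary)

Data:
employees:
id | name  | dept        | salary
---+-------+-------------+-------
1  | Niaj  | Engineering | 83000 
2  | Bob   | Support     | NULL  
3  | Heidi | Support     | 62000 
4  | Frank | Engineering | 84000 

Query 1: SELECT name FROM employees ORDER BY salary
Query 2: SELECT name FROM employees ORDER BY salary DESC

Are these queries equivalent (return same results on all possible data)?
No, not equivalent

Query 1 returns: [('Bob',), ('Heidi',), ('Niaj',), ('Frank',)]
Query 2 returns: [('Frank',), ('Niaj',), ('Heidi',), ('Bob',)]

Reason: ASC vs DESC gives opposite ordering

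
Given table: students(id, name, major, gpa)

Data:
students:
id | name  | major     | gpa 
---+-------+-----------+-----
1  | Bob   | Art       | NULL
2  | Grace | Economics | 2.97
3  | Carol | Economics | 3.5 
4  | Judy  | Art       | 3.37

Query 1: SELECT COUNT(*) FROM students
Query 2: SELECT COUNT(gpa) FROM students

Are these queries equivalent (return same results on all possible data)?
No, not equivalent

Query 1 returns: [(4,)]
Query 2 returns: [(3,)]

Reason: COUNT(*) includes NULLs, COUNT(column) excludes them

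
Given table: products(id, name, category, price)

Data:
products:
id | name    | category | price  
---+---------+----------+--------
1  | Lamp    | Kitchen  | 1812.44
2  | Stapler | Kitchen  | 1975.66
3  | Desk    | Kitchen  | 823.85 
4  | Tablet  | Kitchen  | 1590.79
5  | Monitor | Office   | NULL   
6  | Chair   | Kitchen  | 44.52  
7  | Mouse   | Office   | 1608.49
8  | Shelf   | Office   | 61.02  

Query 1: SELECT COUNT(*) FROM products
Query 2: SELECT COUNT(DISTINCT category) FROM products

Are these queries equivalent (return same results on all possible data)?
No, not equivalent

Query 1 returns: [(8,)]
Query 2 returns: [(2,)]

Reason: COUNT(*) counts rows, COUNT(DISTINCT category) counts unique categorys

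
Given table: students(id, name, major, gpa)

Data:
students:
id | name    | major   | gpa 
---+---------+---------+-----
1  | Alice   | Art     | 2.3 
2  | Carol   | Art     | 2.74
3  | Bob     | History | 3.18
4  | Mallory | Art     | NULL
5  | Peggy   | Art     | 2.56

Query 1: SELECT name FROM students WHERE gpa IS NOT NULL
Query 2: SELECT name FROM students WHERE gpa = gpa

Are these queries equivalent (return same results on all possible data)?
Yes, equivalent

Both queries return: [('Alice',), ('Bob',), ('Carol',), ('Peggy',)]

Reason: IS NOT NULL vs self-equality (both exclude NULLs)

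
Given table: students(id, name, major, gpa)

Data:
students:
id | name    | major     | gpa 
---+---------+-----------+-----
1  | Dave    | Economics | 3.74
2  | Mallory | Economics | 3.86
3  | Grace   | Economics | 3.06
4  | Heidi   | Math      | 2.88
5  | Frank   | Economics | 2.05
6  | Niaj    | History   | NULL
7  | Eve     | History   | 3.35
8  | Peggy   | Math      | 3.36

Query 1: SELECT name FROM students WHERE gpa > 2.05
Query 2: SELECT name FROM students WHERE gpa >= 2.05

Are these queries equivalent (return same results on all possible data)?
No, not equivalent

Query 1 returns: [('Dave',), ('Mallory',), ('Grace',), ('Heidi',), ('Eve',), ('Peggy',)]
Query 2 returns: [('Dave',), ('Mallory',), ('Grace',), ('Heidi',), ('Frank',), ('Eve',), ('Peggy',)]

Reason: > vs >= gives different results when gpa = 2.05 exists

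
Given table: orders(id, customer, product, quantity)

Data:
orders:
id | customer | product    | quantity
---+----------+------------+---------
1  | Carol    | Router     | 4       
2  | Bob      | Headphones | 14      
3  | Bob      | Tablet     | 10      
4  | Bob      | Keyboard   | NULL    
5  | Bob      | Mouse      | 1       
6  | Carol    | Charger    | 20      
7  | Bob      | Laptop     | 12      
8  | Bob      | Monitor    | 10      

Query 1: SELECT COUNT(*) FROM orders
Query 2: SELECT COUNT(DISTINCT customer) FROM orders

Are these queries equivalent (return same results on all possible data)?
No, not equivalent

Query 1 returns: [(8,)]
Query 2 returns: [(2,)]

Reason: COUNT(*) counts rows, COUNT(DISTINCT customer) counts unique customers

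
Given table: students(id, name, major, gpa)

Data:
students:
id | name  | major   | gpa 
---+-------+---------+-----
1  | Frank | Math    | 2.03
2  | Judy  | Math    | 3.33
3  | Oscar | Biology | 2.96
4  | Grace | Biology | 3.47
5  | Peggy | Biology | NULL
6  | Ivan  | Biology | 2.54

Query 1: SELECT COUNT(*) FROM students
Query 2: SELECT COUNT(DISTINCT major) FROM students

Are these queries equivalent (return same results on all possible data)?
No, not equivalent

Query 1 returns: [(6,)]
Query 2 returns: [(2,)]

Reason: COUNT(*) counts rows, COUNT(DISTINCT major) counts unique majors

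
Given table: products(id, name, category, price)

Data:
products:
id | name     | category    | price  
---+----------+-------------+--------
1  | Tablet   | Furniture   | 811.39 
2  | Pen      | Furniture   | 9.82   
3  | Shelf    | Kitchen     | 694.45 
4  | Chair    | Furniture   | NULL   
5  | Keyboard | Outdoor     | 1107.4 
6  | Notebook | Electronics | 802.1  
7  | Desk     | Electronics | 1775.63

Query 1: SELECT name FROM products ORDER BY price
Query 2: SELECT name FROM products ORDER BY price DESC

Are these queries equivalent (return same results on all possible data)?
No, not equivalent

Query 1 returns: [('Chair',), ('Pen',), ('Shelf',), ('Notebook',), ('Tablet',), ('Keyboard',), ('Desk',)]
Query 2 returns: [('Desk',), ('Keyboard',), ('Tablet',), ('Notebook',), ('Shelf',), ('Pen',), ('Chair',)]

Reason: ASC vs DESC gives opposite ordering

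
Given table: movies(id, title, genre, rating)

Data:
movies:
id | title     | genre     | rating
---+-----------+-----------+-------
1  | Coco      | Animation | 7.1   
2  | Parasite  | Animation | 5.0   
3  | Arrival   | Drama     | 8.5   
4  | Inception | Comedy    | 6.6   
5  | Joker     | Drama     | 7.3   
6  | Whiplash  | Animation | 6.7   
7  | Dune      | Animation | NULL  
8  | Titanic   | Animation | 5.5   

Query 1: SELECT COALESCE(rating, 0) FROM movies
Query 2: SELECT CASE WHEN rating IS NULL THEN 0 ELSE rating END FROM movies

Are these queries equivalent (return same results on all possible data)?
Yes, equivalent

Both queries return: [(0,), (5.0,), (5.5,), (6.6,), (6.7,), (7.1,), (7.3,), (8.5,)]

Reason: COALESCE vs CASE for NULL handling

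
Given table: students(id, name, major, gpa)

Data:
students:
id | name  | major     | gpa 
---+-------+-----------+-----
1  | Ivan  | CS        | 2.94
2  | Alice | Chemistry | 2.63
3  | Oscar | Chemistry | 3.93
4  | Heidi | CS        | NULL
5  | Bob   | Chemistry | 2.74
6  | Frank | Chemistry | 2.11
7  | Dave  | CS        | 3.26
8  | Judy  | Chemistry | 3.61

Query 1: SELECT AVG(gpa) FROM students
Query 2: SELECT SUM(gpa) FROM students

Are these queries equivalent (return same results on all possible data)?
No, not equivalent

Query 1 returns: [(3.031428571428571,)]
Query 2 returns: [(21.22,)]

Reason: AVG vs SUM give different aggregate values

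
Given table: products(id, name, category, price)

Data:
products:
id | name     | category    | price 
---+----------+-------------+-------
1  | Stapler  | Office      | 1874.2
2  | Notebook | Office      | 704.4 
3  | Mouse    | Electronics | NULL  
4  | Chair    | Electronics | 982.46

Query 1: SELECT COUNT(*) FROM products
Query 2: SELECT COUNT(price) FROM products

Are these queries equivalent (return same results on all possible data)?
No, not equivalent

Query 1 returns: [(4,)]
Query 2 returns: [(3,)]

Reason: COUNT(*) includes NULLs, COUNT(column) excludes them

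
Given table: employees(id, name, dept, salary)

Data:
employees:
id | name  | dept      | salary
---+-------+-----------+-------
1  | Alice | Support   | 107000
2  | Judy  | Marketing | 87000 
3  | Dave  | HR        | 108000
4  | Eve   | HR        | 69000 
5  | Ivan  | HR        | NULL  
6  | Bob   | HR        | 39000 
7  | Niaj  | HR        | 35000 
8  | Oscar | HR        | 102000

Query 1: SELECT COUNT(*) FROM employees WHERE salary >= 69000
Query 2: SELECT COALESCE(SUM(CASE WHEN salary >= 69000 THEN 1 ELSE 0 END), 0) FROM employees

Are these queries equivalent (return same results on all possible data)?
Yes, equivalent

Both queries return: [(5,)]

Reason: COUNT with WHERE vs conditional SUM (COALESCE handles empty-table NULL)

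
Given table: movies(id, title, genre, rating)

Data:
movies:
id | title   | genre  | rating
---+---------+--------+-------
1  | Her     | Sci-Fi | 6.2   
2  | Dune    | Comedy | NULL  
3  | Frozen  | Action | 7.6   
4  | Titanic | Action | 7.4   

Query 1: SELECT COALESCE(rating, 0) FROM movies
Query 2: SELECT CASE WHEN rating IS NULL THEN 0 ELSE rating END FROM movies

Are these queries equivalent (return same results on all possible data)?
Yes, equivalent

Both queries return: [(0,), (6.2,), (7.4,), (7.6,)]

Reason: COALESCE vs CASE for NULL handling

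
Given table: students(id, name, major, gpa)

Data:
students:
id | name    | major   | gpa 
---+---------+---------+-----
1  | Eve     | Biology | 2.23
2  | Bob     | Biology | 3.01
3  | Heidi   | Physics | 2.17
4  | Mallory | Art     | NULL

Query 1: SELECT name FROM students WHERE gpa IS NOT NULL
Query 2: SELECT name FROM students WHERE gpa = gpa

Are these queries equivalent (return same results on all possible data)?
Yes, equivalent

Both queries return: [('Bob',), ('Eve',), ('Heidi',)]

Reason: IS NOT NULL vs self-equality (both exclude NULLs)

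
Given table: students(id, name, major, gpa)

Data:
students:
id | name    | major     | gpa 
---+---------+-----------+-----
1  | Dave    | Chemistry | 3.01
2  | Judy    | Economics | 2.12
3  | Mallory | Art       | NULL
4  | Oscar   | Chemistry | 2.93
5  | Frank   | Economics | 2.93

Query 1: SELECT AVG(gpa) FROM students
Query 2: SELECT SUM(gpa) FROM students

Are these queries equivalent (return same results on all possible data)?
No, not equivalent

Query 1 returns: [(2.7475,)]
Query 2 returns: [(10.99,)]

Reason: AVG vs SUM give different aggregate values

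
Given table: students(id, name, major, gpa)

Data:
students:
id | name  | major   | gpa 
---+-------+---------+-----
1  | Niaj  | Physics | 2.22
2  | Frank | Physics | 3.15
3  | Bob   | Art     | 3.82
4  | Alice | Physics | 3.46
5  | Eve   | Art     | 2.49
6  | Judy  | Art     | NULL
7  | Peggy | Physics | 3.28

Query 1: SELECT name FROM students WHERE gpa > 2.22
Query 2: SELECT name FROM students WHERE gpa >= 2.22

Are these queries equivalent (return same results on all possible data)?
No, not equivalent

Query 1 returns: [('Frank',), ('Bob',), ('Alice',), ('Eve',), ('Peggy',)]
Query 2 returns: [('Niaj',), ('Frank',), ('Bob',), ('Alice',), ('Eve',), ('Peggy',)]

Reason: > vs >= gives different results when gpa = 2.22 exists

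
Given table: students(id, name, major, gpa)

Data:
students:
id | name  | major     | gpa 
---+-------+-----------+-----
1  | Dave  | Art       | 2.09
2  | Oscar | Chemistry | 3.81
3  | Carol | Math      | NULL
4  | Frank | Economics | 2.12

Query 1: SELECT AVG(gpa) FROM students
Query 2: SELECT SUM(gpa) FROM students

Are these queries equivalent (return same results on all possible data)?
No, not equivalent

Query 1 returns: [(2.6733333333333333,)]
Query 2 returns: [(8.02,)]

Reason: AVG vs SUM give different aggregate values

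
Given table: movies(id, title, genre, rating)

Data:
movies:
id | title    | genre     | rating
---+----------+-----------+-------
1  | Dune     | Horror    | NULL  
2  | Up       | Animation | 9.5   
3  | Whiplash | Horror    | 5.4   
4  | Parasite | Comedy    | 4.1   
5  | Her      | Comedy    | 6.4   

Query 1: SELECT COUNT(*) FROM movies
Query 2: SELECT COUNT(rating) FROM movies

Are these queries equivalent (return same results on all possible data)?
No, not equivalent

Query 1 returns: [(5,)]
Query 2 returns: [(4,)]

Reason: COUNT(*) includes NULLs, COUNT(column) excludes them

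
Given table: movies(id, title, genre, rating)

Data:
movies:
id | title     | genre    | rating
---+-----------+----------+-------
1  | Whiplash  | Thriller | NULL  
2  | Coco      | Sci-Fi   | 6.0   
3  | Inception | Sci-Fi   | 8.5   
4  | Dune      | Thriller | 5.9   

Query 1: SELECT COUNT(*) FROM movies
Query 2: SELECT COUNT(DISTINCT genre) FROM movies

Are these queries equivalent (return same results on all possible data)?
No, not equivalent

Query 1 returns: [(4,)]
Query 2 returns: [(2,)]

Reason: COUNT(*) counts rows, COUNT(DISTINCT genre) counts unique genres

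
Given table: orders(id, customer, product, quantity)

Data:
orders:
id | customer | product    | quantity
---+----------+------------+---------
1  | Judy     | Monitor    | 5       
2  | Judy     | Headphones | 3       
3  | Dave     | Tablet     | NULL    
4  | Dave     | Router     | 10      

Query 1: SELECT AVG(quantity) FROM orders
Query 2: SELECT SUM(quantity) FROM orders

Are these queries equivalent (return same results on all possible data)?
No, not equivalent

Query 1 returns: [(6.0,)]
Query 2 returns: [(18,)]

Reason: AVG vs SUM give different aggregate values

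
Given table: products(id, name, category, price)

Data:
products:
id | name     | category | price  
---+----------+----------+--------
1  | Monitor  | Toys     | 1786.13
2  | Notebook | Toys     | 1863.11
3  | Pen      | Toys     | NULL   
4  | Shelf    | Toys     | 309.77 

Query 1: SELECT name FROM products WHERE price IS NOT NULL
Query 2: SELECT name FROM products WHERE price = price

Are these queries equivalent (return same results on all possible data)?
Yes, equivalent

Both queries return: [('Monitor',), ('Notebook',), ('Shelf',)]

Reason: IS NOT NULL vs self-equality (both exclude NULLs)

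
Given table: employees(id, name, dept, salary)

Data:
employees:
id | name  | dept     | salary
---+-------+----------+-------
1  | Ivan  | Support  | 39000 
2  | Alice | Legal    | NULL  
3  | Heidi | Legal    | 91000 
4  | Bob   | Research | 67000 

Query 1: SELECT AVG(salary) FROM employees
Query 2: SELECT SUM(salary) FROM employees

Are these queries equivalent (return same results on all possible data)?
No, not equivalent

Query 1 returns: [(65666.66666666667,)]
Query 2 returns: [(197000,)]

Reason: AVG vs SUM give different aggregate values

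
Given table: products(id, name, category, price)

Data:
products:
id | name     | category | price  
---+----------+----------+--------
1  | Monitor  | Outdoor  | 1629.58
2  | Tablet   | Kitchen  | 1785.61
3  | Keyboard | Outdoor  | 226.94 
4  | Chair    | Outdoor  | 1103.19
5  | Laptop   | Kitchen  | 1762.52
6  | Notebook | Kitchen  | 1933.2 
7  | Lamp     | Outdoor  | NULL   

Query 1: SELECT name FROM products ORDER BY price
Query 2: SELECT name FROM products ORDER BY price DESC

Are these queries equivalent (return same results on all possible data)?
No, not equivalent

Query 1 returns: [('Lamp',), ('Keyboard',), ('Chair',), ('Monitor',), ('Laptop',), ('Tablet',), ('Notebook',)]
Query 2 returns: [('Notebook',), ('Tablet',), ('Laptop',), ('Monitor',), ('Chair',), ('Keyboard',), ('Lamp',)]

Reason: ASC vs DESC gives opposite ordering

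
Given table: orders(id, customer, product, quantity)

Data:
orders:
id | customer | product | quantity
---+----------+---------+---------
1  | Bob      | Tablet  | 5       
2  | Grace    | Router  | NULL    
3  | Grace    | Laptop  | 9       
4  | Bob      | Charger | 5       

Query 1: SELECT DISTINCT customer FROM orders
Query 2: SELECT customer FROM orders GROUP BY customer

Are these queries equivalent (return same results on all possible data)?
Yes, equivalent

Both queries return: [('Bob',), ('Grace',)]

Reason: Both get unique customers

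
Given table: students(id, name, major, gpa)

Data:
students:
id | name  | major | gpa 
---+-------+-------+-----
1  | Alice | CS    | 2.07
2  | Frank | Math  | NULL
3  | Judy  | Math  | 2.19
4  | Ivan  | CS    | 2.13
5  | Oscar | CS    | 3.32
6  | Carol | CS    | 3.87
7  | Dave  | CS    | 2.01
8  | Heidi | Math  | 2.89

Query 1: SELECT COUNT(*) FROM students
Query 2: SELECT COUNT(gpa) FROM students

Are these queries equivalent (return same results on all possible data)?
No, not equivalent

Query 1 returns: [(8,)]
Query 2 returns: [(7,)]

Reason: COUNT(*) includes NULLs, COUNT(column) excludes them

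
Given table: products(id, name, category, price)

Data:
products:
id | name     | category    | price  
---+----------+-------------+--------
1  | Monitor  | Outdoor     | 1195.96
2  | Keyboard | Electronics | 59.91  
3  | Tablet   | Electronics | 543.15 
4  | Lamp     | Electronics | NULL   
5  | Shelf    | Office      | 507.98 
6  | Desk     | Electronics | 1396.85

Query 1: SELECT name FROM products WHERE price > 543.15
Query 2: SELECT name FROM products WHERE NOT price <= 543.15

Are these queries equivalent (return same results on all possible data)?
Yes, equivalent

Both queries return: [('Desk',), ('Monitor',)]

Reason: Both filter price > 543.15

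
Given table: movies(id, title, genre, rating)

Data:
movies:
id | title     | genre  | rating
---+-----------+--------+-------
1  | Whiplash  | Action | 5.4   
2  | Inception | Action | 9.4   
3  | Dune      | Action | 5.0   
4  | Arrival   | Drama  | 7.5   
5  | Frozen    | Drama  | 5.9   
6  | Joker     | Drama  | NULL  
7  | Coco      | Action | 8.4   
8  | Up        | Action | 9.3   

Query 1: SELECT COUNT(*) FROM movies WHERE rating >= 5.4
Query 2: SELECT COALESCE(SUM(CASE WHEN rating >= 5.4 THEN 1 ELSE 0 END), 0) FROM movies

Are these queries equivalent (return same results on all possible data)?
Yes, equivalent

Both queries return: [(6,)]

Reason: COUNT with WHERE vs conditional SUM (COALESCE handles empty-table NULL)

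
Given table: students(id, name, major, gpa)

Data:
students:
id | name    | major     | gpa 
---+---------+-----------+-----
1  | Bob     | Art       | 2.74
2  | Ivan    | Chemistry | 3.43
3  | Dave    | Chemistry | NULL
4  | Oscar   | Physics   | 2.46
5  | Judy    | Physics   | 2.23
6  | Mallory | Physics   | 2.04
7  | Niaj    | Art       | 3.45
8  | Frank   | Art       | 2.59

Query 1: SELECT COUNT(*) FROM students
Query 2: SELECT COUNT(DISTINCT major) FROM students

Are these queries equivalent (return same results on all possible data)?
No, not equivalent

Query 1 returns: [(8,)]
Query 2 returns: [(3,)]

Reason: COUNT(*) counts rows, COUNT(DISTINCT major) counts unique majors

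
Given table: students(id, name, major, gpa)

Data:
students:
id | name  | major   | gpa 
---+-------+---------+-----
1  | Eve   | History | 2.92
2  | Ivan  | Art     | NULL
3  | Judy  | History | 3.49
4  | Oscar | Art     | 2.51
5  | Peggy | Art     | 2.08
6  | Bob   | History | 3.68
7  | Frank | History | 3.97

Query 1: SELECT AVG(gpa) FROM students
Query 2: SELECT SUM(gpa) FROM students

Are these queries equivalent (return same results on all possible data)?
No, not equivalent

Query 1 returns: [(3.108333333333333,)]
Query 2 returns: [(18.65,)]

Reason: AVG vs SUM give different aggregate values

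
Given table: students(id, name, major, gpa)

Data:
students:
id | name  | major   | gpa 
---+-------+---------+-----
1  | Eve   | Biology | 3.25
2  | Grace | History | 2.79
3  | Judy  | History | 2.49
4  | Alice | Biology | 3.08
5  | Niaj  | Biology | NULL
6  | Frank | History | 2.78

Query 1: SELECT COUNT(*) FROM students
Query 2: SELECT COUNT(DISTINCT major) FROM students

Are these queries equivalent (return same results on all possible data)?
No, not equivalent

Query 1 returns: [(6,)]
Query 2 returns: [(2,)]

Reason: COUNT(*) counts rows, COUNT(DISTINCT major) counts unique majors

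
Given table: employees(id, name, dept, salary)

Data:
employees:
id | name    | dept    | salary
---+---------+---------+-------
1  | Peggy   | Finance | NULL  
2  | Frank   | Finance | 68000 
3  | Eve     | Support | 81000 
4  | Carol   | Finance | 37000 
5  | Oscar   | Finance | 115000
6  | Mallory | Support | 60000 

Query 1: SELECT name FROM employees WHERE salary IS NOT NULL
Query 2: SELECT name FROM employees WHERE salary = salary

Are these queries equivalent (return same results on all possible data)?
Yes, equivalent

Both queries return: [('Carol',), ('Eve',), ('Frank',), ('Mallory',), ('Oscar',)]

Reason: IS NOT NULL vs self-equality (both exclude NULLs)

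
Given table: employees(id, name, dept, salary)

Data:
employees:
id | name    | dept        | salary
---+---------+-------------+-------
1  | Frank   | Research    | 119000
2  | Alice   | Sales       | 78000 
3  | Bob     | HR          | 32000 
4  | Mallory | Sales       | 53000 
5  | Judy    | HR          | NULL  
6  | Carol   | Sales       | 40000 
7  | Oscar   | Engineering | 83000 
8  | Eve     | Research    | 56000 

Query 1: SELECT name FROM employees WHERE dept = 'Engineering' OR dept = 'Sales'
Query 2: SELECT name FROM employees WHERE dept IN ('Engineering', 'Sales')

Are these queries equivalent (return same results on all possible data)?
Yes, equivalent

Both queries return: [('Alice',), ('Carol',), ('Mallory',), ('Oscar',)]

Reason: OR vs IN are equivalent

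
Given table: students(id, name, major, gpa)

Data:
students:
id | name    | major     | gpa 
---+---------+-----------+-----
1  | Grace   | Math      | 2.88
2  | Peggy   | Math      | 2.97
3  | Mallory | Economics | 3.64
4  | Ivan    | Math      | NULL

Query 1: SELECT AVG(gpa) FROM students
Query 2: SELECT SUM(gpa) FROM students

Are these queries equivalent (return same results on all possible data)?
No, not equivalent

Query 1 returns: [(3.1633333333333336,)]
Query 2 returns: [(9.49,)]

Reason: AVG vs SUM give different aggregate values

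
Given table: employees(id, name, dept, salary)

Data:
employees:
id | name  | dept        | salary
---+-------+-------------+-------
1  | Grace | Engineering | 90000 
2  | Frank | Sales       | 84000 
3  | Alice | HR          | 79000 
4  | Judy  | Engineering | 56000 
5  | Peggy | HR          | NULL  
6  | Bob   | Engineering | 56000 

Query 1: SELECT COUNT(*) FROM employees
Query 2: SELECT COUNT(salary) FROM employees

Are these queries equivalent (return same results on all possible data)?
No, not equivalent

Query 1 returns: [(6,)]
Query 2 returns: [(5,)]

Reason: COUNT(*) includes NULLs, COUNT(column) excludes them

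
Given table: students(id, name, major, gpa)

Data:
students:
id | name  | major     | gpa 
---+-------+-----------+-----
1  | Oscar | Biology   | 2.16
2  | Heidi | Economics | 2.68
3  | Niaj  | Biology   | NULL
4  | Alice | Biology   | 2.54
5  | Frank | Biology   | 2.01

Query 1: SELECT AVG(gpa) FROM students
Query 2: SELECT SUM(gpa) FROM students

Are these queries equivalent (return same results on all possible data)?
No, not equivalent

Query 1 returns: [(2.3475,)]
Query 2 returns: [(9.39,)]

Reason: AVG vs SUM give different aggregate values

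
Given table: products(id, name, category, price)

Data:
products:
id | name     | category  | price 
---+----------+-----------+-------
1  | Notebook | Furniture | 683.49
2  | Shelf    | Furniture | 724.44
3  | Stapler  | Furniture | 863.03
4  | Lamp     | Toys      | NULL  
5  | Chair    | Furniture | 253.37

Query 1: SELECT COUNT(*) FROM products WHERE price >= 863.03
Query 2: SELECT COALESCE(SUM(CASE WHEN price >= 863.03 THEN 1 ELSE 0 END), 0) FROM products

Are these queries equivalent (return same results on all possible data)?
Yes, equivalent

Both queries return: [(1,)]

Reason: COUNT with WHERE vs conditional SUM (COALESCE handles empty-table NULL)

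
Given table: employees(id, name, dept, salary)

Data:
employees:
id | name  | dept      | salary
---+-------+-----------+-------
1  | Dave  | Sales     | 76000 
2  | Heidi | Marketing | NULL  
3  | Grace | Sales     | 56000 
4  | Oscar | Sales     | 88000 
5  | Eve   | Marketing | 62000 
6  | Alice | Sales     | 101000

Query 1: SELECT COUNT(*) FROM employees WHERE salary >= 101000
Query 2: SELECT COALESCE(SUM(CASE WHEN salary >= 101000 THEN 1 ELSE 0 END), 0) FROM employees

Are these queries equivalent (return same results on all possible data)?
Yes, equivalent

Both queries return: [(1,)]

Reason: COUNT with WHERE vs conditional SUM (COALESCE handles empty-table NULL)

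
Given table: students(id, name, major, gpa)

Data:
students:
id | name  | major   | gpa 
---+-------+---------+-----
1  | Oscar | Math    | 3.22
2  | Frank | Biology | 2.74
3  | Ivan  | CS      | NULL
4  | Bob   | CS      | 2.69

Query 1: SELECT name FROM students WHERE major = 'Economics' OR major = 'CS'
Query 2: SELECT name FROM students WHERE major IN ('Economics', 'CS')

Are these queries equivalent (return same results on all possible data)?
Yes, equivalent

Both queries return: [('Bob',), ('Ivan',)]

Reason: OR vs IN are equivalent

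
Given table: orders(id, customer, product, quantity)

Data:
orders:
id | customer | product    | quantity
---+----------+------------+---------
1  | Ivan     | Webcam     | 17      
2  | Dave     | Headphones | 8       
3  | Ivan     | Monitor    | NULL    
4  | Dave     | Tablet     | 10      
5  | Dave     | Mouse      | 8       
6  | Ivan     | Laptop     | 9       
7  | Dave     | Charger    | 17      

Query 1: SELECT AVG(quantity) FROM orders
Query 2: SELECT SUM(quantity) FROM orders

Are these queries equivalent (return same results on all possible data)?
No, not equivalent

Query 1 returns: [(11.5,)]
Query 2 returns: [(69,)]

Reason: AVG vs SUM give different aggregate values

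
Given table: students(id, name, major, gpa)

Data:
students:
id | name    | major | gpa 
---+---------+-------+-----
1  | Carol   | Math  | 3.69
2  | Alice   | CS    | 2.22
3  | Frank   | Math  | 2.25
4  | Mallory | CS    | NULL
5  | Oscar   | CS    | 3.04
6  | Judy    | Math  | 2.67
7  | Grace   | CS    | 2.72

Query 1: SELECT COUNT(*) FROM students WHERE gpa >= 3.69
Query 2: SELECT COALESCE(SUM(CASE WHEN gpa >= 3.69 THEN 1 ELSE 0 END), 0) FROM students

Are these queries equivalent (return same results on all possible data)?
Yes, equivalent

Both queries return: [(1,)]

Reason: COUNT with WHERE vs conditional SUM (COALESCE handles empty-table NULL)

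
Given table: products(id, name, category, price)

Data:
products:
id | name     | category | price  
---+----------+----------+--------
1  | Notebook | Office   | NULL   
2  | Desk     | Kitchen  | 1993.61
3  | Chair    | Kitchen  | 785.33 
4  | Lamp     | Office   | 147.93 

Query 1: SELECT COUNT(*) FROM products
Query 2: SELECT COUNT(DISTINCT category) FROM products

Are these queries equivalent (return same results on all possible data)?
No, not equivalent

Query 1 returns: [(4,)]
Query 2 returns: [(2,)]

Reason: COUNT(*) counts rows, COUNT(DISTINCT category) counts unique categorys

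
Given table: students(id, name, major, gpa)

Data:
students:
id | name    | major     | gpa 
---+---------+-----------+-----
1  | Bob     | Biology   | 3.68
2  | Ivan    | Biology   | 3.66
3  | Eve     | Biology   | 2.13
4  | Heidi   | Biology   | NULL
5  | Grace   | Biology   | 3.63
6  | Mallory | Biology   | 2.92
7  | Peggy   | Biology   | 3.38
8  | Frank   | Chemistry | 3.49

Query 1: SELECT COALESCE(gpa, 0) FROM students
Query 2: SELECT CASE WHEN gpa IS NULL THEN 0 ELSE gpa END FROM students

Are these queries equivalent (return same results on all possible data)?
Yes, equivalent

Both queries return: [(0,), (2.13,), (2.92,), (3.38,), (3.49,), (3.63,), (3.66,), (3.68,)]

Reason: COALESCE vs CASE for NULL handling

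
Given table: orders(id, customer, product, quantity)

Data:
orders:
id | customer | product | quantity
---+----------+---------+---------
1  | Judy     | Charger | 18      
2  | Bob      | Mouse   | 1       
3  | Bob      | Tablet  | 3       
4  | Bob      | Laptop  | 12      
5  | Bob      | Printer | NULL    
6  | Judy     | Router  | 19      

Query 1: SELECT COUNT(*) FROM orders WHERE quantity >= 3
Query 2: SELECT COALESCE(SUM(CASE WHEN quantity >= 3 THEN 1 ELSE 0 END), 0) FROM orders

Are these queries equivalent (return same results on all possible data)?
Yes, equivalent

Both queries return: [(4,)]

Reason: COUNT with WHERE vs conditional SUM (COALESCE handles empty-table NULL)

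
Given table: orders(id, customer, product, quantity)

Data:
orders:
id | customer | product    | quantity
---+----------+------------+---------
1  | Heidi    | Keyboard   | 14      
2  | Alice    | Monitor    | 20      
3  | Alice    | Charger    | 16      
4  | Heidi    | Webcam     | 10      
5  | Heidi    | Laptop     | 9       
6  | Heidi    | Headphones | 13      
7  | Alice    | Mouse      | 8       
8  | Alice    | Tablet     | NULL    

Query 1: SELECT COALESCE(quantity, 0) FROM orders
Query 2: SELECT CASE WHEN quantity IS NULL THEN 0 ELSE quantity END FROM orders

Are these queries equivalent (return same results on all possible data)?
Yes, equivalent

Both queries return: [(0,), (8,), (9,), (10,), (13,), (14,), (16,), (20,)]

Reason: COALESCE vs CASE for NULL handling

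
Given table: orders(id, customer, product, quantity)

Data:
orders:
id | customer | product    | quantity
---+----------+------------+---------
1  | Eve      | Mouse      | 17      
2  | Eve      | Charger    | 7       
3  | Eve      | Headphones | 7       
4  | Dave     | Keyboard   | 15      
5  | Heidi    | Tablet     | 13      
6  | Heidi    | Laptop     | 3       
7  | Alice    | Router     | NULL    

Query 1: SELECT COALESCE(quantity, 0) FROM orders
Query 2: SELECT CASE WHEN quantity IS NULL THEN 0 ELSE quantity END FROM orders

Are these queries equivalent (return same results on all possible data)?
Yes, equivalent

Both queries return: [(0,), (3,), (7,), (7,), (13,), (15,), (17,)]

Reason: COALESCE vs CASE for NULL handling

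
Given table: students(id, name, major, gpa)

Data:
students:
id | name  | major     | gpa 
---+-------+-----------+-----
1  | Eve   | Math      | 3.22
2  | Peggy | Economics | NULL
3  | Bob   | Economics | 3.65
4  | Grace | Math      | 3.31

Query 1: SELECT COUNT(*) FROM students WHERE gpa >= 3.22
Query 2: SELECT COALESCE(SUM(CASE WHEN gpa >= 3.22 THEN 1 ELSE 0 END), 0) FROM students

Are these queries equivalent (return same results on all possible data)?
Yes, equivalent

Both queries return: [(3,)]

Reason: COUNT with WHERE vs conditional SUM (COALESCE handles empty-table NULL)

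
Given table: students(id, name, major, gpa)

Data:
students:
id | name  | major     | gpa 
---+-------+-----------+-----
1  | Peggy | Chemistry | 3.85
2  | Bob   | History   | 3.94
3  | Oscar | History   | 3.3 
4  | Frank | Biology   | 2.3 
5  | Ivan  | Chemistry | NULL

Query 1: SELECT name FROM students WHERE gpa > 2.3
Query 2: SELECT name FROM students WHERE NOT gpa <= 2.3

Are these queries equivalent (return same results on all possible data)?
Yes, equivalent

Both queries return: [('Bob',), ('Oscar',), ('Peggy',)]

Reason: Both filter gpa > 2.3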